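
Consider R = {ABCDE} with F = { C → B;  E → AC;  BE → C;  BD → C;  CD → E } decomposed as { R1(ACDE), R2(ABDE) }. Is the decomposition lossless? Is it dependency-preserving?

Lossless test: (ADE)⁺ = {ABCDE}, which contains all of one fragment — lossless.
Dependency preservation: the restricted closure of {C} across the fragments never reaches {B}, so C → B cannot be enforced without a join — not preserved.

lossless but not dependency-preserving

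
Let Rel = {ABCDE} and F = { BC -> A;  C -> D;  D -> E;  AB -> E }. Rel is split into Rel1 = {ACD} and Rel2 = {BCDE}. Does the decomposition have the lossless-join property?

No

Common attributes: Rel1 ∩ Rel2 = {CD}.
Closure of {CD}: D → E applies, adding E. So (CD)⁺ = {CDE}.
The closure contains neither all of Rel1 = {ACD} nor all of Rel2 = {BCDE}, so the common attributes are not a superkey of either fragment. The join is lossy.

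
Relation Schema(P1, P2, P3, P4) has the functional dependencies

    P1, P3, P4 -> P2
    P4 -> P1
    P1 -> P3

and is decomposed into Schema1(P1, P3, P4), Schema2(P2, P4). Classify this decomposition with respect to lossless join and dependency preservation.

Lossless test: (P4)⁺ = {P1, P2, P3, P4}, which contains all of one fragment — lossless.
Dependency preservation: P1, P3, P4 → P2 is not contained in any single fragment, but the restricted closure of its left-hand side across the fragments still reaches the right-hand side; the remaining FDs each lie inside some fragment. All dependencies are preserved.

lossless and dependency-preserving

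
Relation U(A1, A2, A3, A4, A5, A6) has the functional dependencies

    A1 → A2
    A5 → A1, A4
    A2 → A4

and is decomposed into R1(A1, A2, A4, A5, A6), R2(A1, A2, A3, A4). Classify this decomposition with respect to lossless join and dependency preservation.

lossy but dependency-preserving

Lossless test: (A1, A2, A4)⁺ = {A1, A2, A4}, which is a superkey of neither fragment — lossy.
Dependency preservation: every FD's attributes lie within a single fragment, so each can be enforced locally — preserved.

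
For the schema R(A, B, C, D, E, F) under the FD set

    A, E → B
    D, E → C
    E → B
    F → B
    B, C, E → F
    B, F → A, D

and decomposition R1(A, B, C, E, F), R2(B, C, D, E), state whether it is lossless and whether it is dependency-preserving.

lossless but not dependency-preserving

Lossless test: (B, C, E)⁺ = {A, B, C, D, E, F}, which contains all of one fragment — lossless.
Dependency preservation: the restricted closure of {B, F} across the fragments never reaches {A, D}, so B, F → A, D cannot be enforced without a join — not preserved.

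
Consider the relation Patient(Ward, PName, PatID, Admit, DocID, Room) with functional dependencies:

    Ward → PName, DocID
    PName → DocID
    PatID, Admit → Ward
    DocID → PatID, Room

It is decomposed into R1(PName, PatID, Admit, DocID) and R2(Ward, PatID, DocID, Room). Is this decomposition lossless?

No

Common attributes: R1 ∩ R2 = {PatID, DocID}.
Closure of {PatID, DocID}: DocID → PatID, Room applies, adding Room. So (PatID, DocID)⁺ = {PatID, DocID, Room}.
The closure contains neither all of R1 = {PName, PatID, Admit, DocID} nor all of R2 = {Ward, PatID, DocID, Room}, so the common attributes are not a superkey of either fragment. The join is lossy.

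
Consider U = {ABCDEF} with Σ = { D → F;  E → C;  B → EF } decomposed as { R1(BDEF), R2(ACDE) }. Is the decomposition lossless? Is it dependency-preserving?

lossy but dependency-preserving

Lossless test: (DE)⁺ = {CDEF}, which is a superkey of neither fragment — lossy.
Dependency preservation: every FD's attributes lie within a single fragment, so each can be enforced locally — preserved.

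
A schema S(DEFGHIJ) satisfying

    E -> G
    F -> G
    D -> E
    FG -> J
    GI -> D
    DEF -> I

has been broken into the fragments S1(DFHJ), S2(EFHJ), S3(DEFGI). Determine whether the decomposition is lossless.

Chase test. Columns are DEFGHIJ; row i has aⱼ where attribute j ∈ Si, else bᵢⱼ.
Initial tableau (one row per fragment):
  row 1: a1 b12 a3 b14 a5 b16 a7
  row 2: b21 a2 a3 b24 a5 b26 a7
  row 3: a1 a2 a3 a4 b35 a6 b37
Rows 2 and 3 agree on E; apply E→G and equate their G entries.
Rows 1 and 2 agree on F; apply F→G and equate their G entries.
Rows 1 and 3 agree on D; apply D→E and equate their E entries.
Rows 1 and 3 agree on FG; apply FG→J and equate their J entries.
Rows 1 and 3 agree on DEF; apply DEF→I and equate their I entries.
Row 1 is now all distinguished symbols — the join is lossless.

Yes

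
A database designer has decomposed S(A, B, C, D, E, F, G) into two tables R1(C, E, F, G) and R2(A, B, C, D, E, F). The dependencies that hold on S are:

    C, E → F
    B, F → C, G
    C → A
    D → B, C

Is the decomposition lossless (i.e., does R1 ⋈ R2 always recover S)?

Common attributes: R1 ∩ R2 = {C, E, F}.
Closure of {C, E, F}: C → A applies, adding A. So (C, E, F)⁺ = {A, C, E, F}.
The closure contains neither all of R1 = {C, E, F, G} nor all of R2 = {A, B, C, D, E, F}, so the common attributes are not a superkey of either fragment. The join is lossy.

No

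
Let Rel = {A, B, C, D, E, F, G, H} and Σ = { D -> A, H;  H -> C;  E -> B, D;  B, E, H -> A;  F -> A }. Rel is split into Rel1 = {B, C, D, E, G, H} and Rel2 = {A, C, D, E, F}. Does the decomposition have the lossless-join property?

Common attributes: Rel1 ∩ Rel2 = {C, D, E}.
Closure of {C, D, E}: D → A, H applies, adding A, H; E → B, D applies, adding B. So (C, D, E)⁺ = {A, B, C, D, E, H}.
The closure contains neither all of Rel1 = {B, C, D, E, G, H} nor all of Rel2 = {A, C, D, E, F}, so the common attributes are not a superkey of either fragment. The join is lossy.

No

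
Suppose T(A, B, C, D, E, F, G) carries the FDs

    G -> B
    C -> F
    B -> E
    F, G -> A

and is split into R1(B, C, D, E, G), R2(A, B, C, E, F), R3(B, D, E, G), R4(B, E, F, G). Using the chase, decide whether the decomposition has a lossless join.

No

Chase test. Columns are A, B, C, D, E, F, G; row i has aⱼ where attribute j ∈ Ri, else bᵢⱼ.
Initial tableau (one row per fragment):
  row 1: b11 a2 a3 a4 a5 b16 a7
  row 2: a1 a2 a3 b24 a5 a6 b27
  row 3: b31 a2 b33 a4 a5 b36 a7
  row 4: b41 a2 b43 b44 a5 a6 a7
Rows 1 and 2 agree on C; apply C→F and equate their F entries.
Rows 1 and 4 agree on F, G; apply F, G→A and equate their A entries.
No row becomes fully distinguished — the join is lossy.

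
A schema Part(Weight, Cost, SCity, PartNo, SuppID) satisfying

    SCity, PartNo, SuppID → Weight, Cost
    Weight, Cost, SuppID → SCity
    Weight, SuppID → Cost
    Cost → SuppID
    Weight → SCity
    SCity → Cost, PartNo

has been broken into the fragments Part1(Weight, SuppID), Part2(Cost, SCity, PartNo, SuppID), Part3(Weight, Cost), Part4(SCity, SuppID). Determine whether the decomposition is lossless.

Chase test. Columns are Weight, Cost, SCity, PartNo, SuppID; row i has aⱼ where attribute j ∈ Parti, else bᵢⱼ.
Initial tableau (one row per fragment):
  row 1: a1 b12 b13 b14 a5
  row 2: b21 a2 a3 a4 a5
  row 3: a1 a2 b33 b34 b35
  row 4: b41 b42 a3 b44 a5
Rows 2 and 3 agree on Cost; apply Cost→SuppID and equate their SuppID entries.
Rows 1 and 3 agree on Weight; apply Weight→SCity and equate their SCity entries.
Rows 1 and 3 agree on SCity; apply SCity→Cost, PartNo and equate their Cost, PartNo entries.
Rows 2 and 4 agree on SCity; apply SCity→Cost, PartNo and equate their Cost, PartNo entries.
Rows 2 and 4 agree on SCity, PartNo, SuppID; apply SCity, PartNo, SuppID→Weight, Cost and equate their Weight, Cost entries.
No row becomes fully distinguished — the join is lossy.

No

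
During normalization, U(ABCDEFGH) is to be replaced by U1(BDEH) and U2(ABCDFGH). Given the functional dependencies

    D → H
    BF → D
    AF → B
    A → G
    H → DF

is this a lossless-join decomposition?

Common attributes: U1 ∩ U2 = {BDH}.
Closure of {BDH}: H → DF applies, adding F. So (BDH)⁺ = {BDFH}.
The closure contains neither all of U1 = {BDEH} nor all of U2 = {ABCDFGH}, so the common attributes are not a superkey of either fragment. The join is lossy.

No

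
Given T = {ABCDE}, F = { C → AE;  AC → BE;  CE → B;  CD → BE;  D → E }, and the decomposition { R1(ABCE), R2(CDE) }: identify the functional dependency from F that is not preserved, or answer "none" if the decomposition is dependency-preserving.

C → AE lies within R1.
AC → BE lies within R1.
CE → B lies within R1.
CD → BE: restricted closure across fragments reaches BE.
D → E lies within R2.
Every dependency is enforceable on the fragments, so the decomposition is dependency-preserving.

none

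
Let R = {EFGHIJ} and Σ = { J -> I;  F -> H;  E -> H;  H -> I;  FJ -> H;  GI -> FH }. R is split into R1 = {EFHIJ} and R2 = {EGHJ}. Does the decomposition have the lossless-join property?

Common attributes: R1 ∩ R2 = {EHJ}.
Closure of {EHJ}: J → I applies, adding I. So (EHJ)⁺ = {EHIJ}.
The closure contains neither all of R1 = {EFHIJ} nor all of R2 = {EGHJ}, so the common attributes are not a superkey of either fragment. The join is lossy.

No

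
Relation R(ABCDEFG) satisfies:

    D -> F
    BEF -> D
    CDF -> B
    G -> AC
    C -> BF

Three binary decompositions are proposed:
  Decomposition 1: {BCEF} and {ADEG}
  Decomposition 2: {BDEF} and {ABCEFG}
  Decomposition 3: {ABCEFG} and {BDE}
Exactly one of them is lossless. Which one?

Decomposition 1: common = {E}, closure = {E} → lossy.
Decomposition 2: common = {BEF}, closure = {BDEF} → lossless.
Decomposition 3: common = {BE}, closure = {BE} → lossy.

Decomposition 2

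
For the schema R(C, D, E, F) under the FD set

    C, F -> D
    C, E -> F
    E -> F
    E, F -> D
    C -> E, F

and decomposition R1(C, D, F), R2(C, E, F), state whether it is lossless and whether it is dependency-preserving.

lossless but not dependency-preserving

Lossless test: (C, F)⁺ = {C, D, E, F}, which contains all of one fragment — lossless.
Dependency preservation: the restricted closure of {E, F} across the fragments never reaches {D}, so E, F → D cannot be enforced without a join — not preserved.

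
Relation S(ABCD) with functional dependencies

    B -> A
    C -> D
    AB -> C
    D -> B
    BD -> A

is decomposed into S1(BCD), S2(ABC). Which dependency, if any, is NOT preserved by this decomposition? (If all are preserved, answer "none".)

B → A lies within S2.
C → D lies within S1.
AB → C lies within S2.
D → B lies within S1.
BD → A: restricted closure across fragments reaches A.
Every dependency is enforceable on the fragments, so the decomposition is dependency-preserving.

none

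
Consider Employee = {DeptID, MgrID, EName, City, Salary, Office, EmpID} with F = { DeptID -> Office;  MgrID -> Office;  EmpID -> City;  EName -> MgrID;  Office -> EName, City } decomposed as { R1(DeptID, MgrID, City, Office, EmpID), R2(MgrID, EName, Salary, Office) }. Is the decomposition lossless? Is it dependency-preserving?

lossy but dependency-preserving

Lossless test: (MgrID, Office)⁺ = {MgrID, EName, City, Office}, which is a superkey of neither fragment — lossy.
Dependency preservation: Office → EName, City is not contained in any single fragment, but the restricted closure of its left-hand side across the fragments still reaches the right-hand side; the remaining FDs each lie inside some fragment. All dependencies are preserved.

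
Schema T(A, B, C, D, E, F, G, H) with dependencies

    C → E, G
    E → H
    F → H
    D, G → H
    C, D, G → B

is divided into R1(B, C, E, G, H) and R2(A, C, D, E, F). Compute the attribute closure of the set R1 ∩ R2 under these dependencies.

C, E, G, H

R1 ∩ R2 = {C, E}.
C → E, G applies, adding G
E → H applies, adding H
Closure: {C, E, G, H}.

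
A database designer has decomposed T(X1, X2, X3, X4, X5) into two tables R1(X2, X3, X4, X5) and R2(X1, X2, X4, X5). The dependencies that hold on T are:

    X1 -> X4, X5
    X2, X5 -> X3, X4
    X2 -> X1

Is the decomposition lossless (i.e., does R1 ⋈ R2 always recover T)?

Yes

Common attributes: R1 ∩ R2 = {X2, X4, X5}.
Closure of {X2, X4, X5}: X2, X5 → X3, X4 applies, adding X3; X2 → X1 applies, adding X1. So (X2, X4, X5)⁺ = {X1, X2, X3, X4, X5}.
This closure contains every attribute of R1, so R1 ∩ R2 → R1. The join is lossless.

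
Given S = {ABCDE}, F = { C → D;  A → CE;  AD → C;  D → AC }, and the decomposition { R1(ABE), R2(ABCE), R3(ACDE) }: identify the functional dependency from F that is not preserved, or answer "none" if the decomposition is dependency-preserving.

C → D lies within R3.
A → CE lies within R2.
AD → C lies within R3.
D → AC lies within R3.
Every dependency is enforceable on the fragments, so the decomposition is dependency-preserving.

none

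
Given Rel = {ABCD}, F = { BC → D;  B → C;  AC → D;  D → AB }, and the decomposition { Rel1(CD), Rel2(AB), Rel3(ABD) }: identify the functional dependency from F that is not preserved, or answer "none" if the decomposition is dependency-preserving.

AC → D

Check AC → D: no single fragment contains all of {ACD}, and the restricted closure of {AC} across the fragments never reaches {D}.
BC → D is preserved.
B → C is preserved.
D → AB is preserved.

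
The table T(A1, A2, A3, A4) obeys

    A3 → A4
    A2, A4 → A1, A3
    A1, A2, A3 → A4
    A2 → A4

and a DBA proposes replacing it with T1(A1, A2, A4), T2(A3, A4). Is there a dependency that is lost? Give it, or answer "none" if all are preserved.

Check A2, A4 → A1, A3: no single fragment contains all of {A1, A2, A3, A4}, and the restricted closure of {A2, A4} across the fragments never reaches {A1, A3}.
A3 → A4 is preserved.
A1, A2, A3 → A4 is preserved.
A2 → A4 is preserved.

A2, A4 → A1, A3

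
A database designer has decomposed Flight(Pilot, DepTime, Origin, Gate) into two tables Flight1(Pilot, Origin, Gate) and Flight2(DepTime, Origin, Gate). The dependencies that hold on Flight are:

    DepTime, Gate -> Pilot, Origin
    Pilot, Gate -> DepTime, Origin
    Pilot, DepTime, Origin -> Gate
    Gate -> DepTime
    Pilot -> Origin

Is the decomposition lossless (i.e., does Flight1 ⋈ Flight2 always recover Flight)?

Common attributes: Flight1 ∩ Flight2 = {Origin, Gate}.
Closure of {Origin, Gate}: Gate → DepTime applies, adding DepTime; DepTime, Gate → Pilot, Origin applies, adding Pilot. So (Origin, Gate)⁺ = {Pilot, DepTime, Origin, Gate}.
This closure contains every attribute of Flight1, so Flight1 ∩ Flight2 → Flight1. The join is lossless.

Yes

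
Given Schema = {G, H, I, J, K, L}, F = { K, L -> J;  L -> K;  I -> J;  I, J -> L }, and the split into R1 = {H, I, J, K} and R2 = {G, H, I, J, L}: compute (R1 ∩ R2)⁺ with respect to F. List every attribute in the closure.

H, I, J, K, L

R1 ∩ R2 = {H, I, J}.
I, J → L applies, adding L
L → K applies, adding K
Closure: {H, I, J, K, L}.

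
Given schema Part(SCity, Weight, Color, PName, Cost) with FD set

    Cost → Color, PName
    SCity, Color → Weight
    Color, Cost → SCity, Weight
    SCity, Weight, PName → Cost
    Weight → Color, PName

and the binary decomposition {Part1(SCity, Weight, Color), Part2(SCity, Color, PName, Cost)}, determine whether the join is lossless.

Common attributes: Part1 ∩ Part2 = {SCity, Color}.
Closure of {SCity, Color}: SCity, Color → Weight applies, adding Weight; Weight → Color, PName applies, adding PName; SCity, Weight, PName → Cost applies, adding Cost. So (SCity, Color)⁺ = {SCity, Weight, Color, PName, Cost}.
This closure contains every attribute of Part1, so Part1 ∩ Part2 → Part1. The join is lossless.

Yes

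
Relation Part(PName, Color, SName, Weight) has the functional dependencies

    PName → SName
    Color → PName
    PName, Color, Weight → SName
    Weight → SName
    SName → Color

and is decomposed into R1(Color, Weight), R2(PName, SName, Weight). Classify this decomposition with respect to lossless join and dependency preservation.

lossless but not dependency-preserving

Lossless test: (Weight)⁺ = {PName, Color, SName, Weight}, which contains all of one fragment — lossless.
Dependency preservation: the restricted closure of {Color} across the fragments never reaches {PName}, so Color → PName cannot be enforced without a join — not preserved.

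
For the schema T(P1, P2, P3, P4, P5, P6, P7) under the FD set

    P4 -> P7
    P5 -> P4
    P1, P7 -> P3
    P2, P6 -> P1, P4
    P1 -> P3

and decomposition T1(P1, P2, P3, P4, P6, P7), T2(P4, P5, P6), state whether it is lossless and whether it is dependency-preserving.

Lossless test: (P4, P6)⁺ = {P4, P6, P7}, which is a superkey of neither fragment — lossy.
Dependency preservation: every FD's attributes lie within a single fragment, so each can be enforced locally — preserved.

lossy but dependency-preserving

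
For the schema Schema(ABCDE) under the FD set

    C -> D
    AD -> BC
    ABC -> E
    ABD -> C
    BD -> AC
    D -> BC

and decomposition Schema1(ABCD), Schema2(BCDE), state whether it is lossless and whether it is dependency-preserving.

lossless and dependency-preserving

Lossless test: (BCD)⁺ = {ABCDE}, which contains all of one fragment — lossless.
Dependency preservation: ABC → E is not contained in any single fragment, but the restricted closure of its left-hand side across the fragments still reaches the right-hand side; the remaining FDs each lie inside some fragment. All dependencies are preserved.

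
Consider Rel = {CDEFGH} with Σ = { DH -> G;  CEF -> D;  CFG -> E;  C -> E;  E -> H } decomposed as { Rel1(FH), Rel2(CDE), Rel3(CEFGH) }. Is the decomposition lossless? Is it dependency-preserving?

Lossless test (chase): Rows 2 and 3 agree on E; apply E→H and equate their H entries. No row becomes fully distinguished — the join is lossy.
Dependency preservation: the restricted closure of {DH} across the fragments never reaches {G}, so DH → G cannot be enforced without a join — not preserved.

lossy and not dependency-preserving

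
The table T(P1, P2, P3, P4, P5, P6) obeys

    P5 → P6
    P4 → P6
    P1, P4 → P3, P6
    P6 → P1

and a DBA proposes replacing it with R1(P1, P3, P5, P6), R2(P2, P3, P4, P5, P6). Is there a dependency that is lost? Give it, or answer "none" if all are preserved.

P5 → P6 lies within R1.
P4 → P6 lies within R2.
P1, P4 → P3, P6: restricted closure across fragments reaches P3, P6.
P6 → P1 lies within R1.
Every dependency is enforceable on the fragments, so the decomposition is dependency-preserving.

none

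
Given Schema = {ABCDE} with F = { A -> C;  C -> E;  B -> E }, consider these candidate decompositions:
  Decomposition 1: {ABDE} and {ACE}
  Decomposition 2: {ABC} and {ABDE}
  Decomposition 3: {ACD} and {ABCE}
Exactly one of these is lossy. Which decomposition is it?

Decomposition 1: common = {AE}, closure = {ACE} → lossless.
Decomposition 2: common = {AB}, closure = {ABCE} → lossless.
Decomposition 3: common = {AC}, closure = {ACE} → lossy.

Decomposition 3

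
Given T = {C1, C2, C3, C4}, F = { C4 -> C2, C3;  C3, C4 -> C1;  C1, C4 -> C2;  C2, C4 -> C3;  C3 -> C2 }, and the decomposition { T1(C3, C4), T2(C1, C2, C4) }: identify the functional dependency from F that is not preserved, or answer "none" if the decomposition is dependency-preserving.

Check C3 → C2: no single fragment contains all of {C2, C3}, and the restricted closure of {C3} across the fragments never reaches {C2}.
C4 → C2, C3 is preserved.
C3, C4 → C1 is preserved.
C1, C4 → C2 is preserved.
C2, C4 → C3 is preserved.

C3 -> C2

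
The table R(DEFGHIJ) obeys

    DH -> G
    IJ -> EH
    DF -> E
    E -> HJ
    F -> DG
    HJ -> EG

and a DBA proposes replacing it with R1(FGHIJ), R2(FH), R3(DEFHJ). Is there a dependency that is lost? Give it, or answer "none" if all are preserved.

Check DH → G: no single fragment contains all of {DGH}, and the restricted closure of {DH} across the fragments never reaches {G}.
IJ → EH is preserved.
DF → E is preserved.
E → HJ is preserved.
F → DG is preserved.
HJ → EG is preserved.

DH -> G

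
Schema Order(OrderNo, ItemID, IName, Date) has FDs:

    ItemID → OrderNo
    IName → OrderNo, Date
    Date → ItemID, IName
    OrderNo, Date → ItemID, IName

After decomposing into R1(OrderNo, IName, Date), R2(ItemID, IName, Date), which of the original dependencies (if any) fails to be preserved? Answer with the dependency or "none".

ItemID → OrderNo

Check ItemID → OrderNo: no single fragment contains all of {OrderNo, ItemID}, and the restricted closure of {ItemID} across the fragments never reaches {OrderNo}.
IName → OrderNo, Date is preserved.
Date → ItemID, IName is preserved.
OrderNo, Date → ItemID, IName is preserved.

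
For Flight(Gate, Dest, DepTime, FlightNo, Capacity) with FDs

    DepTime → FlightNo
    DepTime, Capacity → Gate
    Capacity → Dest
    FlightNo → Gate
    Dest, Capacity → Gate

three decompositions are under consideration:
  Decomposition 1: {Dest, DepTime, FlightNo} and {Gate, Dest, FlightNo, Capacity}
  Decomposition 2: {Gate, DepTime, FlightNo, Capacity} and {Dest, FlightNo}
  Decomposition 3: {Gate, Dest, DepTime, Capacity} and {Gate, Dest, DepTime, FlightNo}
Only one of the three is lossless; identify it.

Decomposition 3

Decomposition 1: common = {Dest, FlightNo}, closure = {Gate, Dest, FlightNo} → lossy.
Decomposition 2: common = {FlightNo}, closure = {Gate, FlightNo} → lossy.
Decomposition 3: common = {Gate, Dest, DepTime}, closure = {Gate, Dest, DepTime, FlightNo} → lossless.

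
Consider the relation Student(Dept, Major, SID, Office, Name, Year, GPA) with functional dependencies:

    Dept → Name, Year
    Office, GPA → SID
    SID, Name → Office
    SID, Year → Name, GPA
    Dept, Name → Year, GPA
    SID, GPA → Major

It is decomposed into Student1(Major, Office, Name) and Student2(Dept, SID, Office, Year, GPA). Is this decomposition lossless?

Common attributes: Student1 ∩ Student2 = {Office}.
No dependency enlarges {Office}, so (Office)⁺ = {Office}.
The closure contains neither all of Student1 = {Major, Office, Name} nor all of Student2 = {Dept, SID, Office, Year, GPA}, so the common attributes are not a superkey of either fragment. The join is lossy.

No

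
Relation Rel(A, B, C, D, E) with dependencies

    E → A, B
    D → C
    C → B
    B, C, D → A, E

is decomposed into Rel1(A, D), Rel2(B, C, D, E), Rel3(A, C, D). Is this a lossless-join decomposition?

Chase test. Columns are A, B, C, D, E; row i has aⱼ where attribute j ∈ Reli, else bᵢⱼ.
Initial tableau (one row per fragment):
  row 1: a1 b12 b13 a4 b15
  row 2: b21 a2 a3 a4 a5
  row 3: a1 b32 a3 a4 b35
Rows 1 and 2 agree on D; apply D→C and equate their C entries.
Rows 1 and 2 agree on C; apply C→B and equate their B entries.
Rows 1 and 3 agree on C; apply C→B and equate their B entries.
Rows 1 and 2 agree on B, C, D; apply B, C, D→A, E and equate their A, E entries.
Rows 1 and 3 agree on B, C, D; apply B, C, D→A, E and equate their A, E entries.
Row 1 is now all distinguished symbols — the join is lossless.

Yes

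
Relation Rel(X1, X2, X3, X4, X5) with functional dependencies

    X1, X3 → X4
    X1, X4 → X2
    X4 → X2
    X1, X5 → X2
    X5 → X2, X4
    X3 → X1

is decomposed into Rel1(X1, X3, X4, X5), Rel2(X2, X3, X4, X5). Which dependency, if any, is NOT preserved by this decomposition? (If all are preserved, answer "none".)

X1, X3 → X4 lies within Rel1.
X1, X4 → X2: restricted closure across fragments reaches X2.
X4 → X2 lies within Rel2.
X1, X5 → X2: restricted closure across fragments reaches X2.
X5 → X2, X4 lies within Rel2.
X3 → X1 lies within Rel1.
Every dependency is enforceable on the fragments, so the decomposition is dependency-preserving.

none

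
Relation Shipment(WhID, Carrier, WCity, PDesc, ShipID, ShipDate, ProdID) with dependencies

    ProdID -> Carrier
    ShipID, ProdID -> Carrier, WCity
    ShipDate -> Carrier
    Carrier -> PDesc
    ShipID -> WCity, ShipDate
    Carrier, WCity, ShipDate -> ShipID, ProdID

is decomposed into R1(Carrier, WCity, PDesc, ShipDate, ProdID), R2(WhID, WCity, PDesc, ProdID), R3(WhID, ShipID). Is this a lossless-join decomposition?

Chase test. Columns are WhID, Carrier, WCity, PDesc, ShipID, ShipDate, ProdID; row i has aⱼ where attribute j ∈ Ri, else bᵢⱼ.
Initial tableau (one row per fragment):
  row 1: b11 a2 a3 a4 b15 a6 a7
  row 2: a1 b22 a3 a4 b25 b26 a7
  row 3: a1 b32 b33 b34 a5 b36 b37
Rows 1 and 2 agree on ProdID; apply ProdID→Carrier and equate their Carrier entries.
No row becomes fully distinguished — the join is lossy.

No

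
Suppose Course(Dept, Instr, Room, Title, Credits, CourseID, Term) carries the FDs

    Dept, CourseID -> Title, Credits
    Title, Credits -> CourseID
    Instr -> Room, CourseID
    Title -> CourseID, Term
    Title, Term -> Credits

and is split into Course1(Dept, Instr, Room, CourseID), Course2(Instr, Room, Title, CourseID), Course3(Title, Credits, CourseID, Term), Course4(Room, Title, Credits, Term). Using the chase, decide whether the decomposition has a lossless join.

Chase test. Columns are Dept, Instr, Room, Title, Credits, CourseID, Term; row i has aⱼ where attribute j ∈ Coursei, else bᵢⱼ.
Initial tableau (one row per fragment):
  row 1: a1 a2 a3 b14 b15 a6 b17
  row 2: b21 a2 a3 a4 b25 a6 b27
  row 3: b31 b32 b33 a4 a5 a6 a7
  row 4: b41 b42 a3 a4 a5 b46 a7
Rows 3 and 4 agree on Title, Credits; apply Title, Credits→CourseID and equate their CourseID entries.
Rows 2 and 3 agree on Title; apply Title→CourseID, Term and equate their CourseID, Term entries.
Rows 2 and 3 agree on Title, Term; apply Title, Term→Credits and equate their Credits entries.
No row becomes fully distinguished — the join is lossy.

No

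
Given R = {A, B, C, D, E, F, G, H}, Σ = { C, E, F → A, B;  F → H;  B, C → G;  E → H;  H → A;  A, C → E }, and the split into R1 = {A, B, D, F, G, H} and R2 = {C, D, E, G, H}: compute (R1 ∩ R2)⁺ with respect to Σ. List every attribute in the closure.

A, D, G, H

R1 ∩ R2 = {D, G, H}.
H → A applies, adding A
Closure: {A, D, G, H}.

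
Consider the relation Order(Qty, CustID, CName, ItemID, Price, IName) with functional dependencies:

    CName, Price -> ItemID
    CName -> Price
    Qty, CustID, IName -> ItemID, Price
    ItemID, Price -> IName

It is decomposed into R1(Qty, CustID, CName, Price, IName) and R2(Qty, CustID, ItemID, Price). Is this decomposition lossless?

No

Common attributes: R1 ∩ R2 = {Qty, CustID, Price}.
No dependency enlarges {Qty, CustID, Price}, so (Qty, CustID, Price)⁺ = {Qty, CustID, Price}.
The closure contains neither all of R1 = {Qty, CustID, CName, Price, IName} nor all of R2 = {Qty, CustID, ItemID, Price}, so the common attributes are not a superkey of either fragment. The join is lossy.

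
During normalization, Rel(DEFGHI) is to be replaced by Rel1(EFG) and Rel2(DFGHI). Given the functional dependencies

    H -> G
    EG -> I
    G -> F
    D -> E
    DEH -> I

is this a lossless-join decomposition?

No

Common attributes: Rel1 ∩ Rel2 = {FG}.
No dependency enlarges {FG}, so (FG)⁺ = {FG}.
The closure contains neither all of Rel1 = {EFG} nor all of Rel2 = {DFGHI}, so the common attributes are not a superkey of either fragment. The join is lossy.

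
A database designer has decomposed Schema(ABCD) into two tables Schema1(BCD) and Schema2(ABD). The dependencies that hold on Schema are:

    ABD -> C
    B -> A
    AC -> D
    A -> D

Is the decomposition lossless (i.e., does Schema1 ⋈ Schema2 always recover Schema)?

Common attributes: Schema1 ∩ Schema2 = {BD}.
Closure of {BD}: B → A applies, adding A; ABD → C applies, adding C. So (BD)⁺ = {ABCD}.
This closure contains every attribute of Schema1, so Schema1 ∩ Schema2 → Schema1. The join is lossless.

Yes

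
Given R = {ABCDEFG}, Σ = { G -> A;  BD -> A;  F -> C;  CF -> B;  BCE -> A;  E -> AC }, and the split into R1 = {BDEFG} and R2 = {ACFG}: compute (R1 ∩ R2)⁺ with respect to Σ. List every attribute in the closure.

R1 ∩ R2 = {FG}.
G → A applies, adding A
F → C applies, adding C
CF → B applies, adding B
Closure: {ABCFG}.

ABCFG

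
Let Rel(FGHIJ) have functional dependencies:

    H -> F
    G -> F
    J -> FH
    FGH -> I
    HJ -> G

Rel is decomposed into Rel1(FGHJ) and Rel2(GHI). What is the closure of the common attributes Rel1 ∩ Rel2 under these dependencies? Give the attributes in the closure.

Rel1 ∩ Rel2 = {GH}.
H → F applies, adding F
FGH → I applies, adding I
Closure: {FGHI}.

FGHI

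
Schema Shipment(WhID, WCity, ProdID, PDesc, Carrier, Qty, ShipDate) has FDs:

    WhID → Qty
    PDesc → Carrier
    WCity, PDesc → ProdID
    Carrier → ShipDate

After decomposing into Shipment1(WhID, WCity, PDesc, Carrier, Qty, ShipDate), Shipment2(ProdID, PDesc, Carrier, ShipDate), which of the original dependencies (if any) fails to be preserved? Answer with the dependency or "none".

WCity, PDesc → ProdID

Check WCity, PDesc → ProdID: no single fragment contains all of {WCity, ProdID, PDesc}, and the restricted closure of {WCity, PDesc} across the fragments never reaches {ProdID}.
WhID → Qty is preserved.
PDesc → Carrier is preserved.
Carrier → ShipDate is preserved.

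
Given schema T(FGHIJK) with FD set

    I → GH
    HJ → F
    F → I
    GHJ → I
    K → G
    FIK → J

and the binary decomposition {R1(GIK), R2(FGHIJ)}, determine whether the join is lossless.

Common attributes: R1 ∩ R2 = {GI}.
Closure of {GI}: I → GH applies, adding H. So (GI)⁺ = {GHI}.
The closure contains neither all of R1 = {GIK} nor all of R2 = {FGHIJ}, so the common attributes are not a superkey of either fragment. The join is lossy.

No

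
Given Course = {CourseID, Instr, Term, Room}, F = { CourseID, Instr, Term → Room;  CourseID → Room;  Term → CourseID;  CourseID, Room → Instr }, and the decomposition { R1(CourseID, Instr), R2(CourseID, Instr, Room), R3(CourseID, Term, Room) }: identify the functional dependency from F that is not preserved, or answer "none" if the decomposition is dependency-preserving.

CourseID, Instr, Term → Room: restricted closure across fragments reaches Room.
CourseID → Room lies within R2.
Term → CourseID lies within R3.
CourseID, Room → Instr lies within R2.
Every dependency is enforceable on the fragments, so the decomposition is dependency-preserving.

none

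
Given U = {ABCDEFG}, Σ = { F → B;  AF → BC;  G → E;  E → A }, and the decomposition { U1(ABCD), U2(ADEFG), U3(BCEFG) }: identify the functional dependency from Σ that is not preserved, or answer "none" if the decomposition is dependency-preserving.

Check AF → BC: no single fragment contains all of {ABCF}, and the restricted closure of {AF} across the fragments never reaches {BC}.
F → B is preserved.
G → E is preserved.
E → A is preserved.

AF → BC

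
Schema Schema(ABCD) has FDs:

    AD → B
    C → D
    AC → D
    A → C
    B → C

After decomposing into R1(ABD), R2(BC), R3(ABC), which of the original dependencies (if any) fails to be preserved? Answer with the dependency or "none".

C → D

Check C → D: no single fragment contains all of {CD}, and the restricted closure of {C} across the fragments never reaches {D}.
AD → B is preserved.
AC → D is preserved.
A → C is preserved.
B → C is preserved.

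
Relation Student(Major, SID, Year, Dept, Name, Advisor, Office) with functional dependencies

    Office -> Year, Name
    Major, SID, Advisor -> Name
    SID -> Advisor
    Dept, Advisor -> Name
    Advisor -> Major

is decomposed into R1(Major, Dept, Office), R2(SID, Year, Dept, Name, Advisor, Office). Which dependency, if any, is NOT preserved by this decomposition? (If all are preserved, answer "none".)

Check Advisor → Major: no single fragment contains all of {Major, Advisor}, and the restricted closure of {Advisor} across the fragments never reaches {Major}.
Office → Year, Name is preserved.
Major, SID, Advisor → Name is preserved.
SID → Advisor is preserved.
Dept, Advisor → Name is preserved.

Advisor -> Major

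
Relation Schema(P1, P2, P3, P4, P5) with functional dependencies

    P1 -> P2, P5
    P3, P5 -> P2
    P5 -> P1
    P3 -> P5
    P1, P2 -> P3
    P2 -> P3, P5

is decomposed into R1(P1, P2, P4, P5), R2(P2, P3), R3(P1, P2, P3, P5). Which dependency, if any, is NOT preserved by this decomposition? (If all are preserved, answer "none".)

none

P1 → P2, P5 lies within R1.
P3, P5 → P2 lies within R3.
P5 → P1 lies within R1.
P3 → P5 lies within R3.
P1, P2 → P3 lies within R3.
P2 → P3, P5 lies within R3.
Every dependency is enforceable on the fragments, so the decomposition is dependency-preserving.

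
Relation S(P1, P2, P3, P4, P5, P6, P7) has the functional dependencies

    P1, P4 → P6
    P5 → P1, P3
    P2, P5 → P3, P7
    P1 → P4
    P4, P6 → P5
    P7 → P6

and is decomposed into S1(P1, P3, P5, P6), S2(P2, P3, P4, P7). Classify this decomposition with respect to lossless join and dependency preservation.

Lossless test: (P3)⁺ = {P3}, which is a superkey of neither fragment — lossy.
Dependency preservation: the restricted closure of {P2, P5} across the fragments never reaches {P3, P7}, so P2, P5 → P3, P7 cannot be enforced without a join — not preserved.

lossy and not dependency-preserving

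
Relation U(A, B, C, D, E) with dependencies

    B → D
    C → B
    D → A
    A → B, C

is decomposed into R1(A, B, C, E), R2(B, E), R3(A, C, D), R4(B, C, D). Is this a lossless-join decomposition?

Chase test. Columns are A, B, C, D, E; row i has aⱼ where attribute j ∈ Ri, else bᵢⱼ.
Initial tableau (one row per fragment):
  row 1: a1 a2 a3 b14 a5
  row 2: b21 a2 b23 b24 a5
  row 3: a1 b32 a3 a4 b35
  row 4: b41 a2 a3 a4 b45
Rows 1 and 2 agree on B; apply B→D and equate their D entries.
Rows 1 and 4 agree on B; apply B→D and equate their D entries.
Rows 1 and 3 agree on C; apply C→B and equate their B entries.
Rows 1 and 2 agree on D; apply D→A and equate their A entries.
Rows 1 and 4 agree on D; apply D→A and equate their A entries.
Rows 1 and 2 agree on A; apply A→B, C and equate their B, C entries.
Row 1 is now all distinguished symbols — the join is lossless.

Yes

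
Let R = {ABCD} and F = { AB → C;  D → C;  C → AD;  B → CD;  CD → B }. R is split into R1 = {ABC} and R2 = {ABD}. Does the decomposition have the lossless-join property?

Yes

Common attributes: R1 ∩ R2 = {AB}.
Closure of {AB}: AB → C applies, adding C; C → AD applies, adding D. So (AB)⁺ = {ABCD}.
This closure contains every attribute of R1, so R1 ∩ R2 → R1. The join is lossless.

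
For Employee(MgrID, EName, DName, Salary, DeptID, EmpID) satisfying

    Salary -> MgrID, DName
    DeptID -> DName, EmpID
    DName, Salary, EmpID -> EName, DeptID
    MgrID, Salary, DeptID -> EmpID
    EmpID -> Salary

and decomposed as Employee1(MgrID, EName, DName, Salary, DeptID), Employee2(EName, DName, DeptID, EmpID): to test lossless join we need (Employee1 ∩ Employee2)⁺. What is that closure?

MgrID, EName, DName, Salary, DeptID, EmpID

Employee1 ∩ Employee2 = {EName, DName, DeptID}.
DeptID → DName, EmpID applies, adding EmpID
EmpID → Salary applies, adding Salary
Salary → MgrID, DName applies, adding MgrID
Closure: {MgrID, EName, DName, Salary, DeptID, EmpID}.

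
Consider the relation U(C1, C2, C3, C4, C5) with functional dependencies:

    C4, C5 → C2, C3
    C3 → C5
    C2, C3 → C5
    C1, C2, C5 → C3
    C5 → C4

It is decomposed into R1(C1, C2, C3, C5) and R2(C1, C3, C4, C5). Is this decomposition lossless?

Common attributes: R1 ∩ R2 = {C1, C3, C5}.
Closure of {C1, C3, C5}: C5 → C4 applies, adding C4; C4, C5 → C2, C3 applies, adding C2. So (C1, C3, C5)⁺ = {C1, C2, C3, C4, C5}.
This closure contains every attribute of R1, so R1 ∩ R2 → R1. The join is lossless.

Yes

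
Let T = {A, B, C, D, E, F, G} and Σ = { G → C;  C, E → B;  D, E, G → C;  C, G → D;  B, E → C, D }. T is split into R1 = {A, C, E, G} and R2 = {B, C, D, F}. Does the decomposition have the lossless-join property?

Common attributes: R1 ∩ R2 = {C}.
No dependency enlarges {C}, so (C)⁺ = {C}.
The closure contains neither all of R1 = {A, C, E, G} nor all of R2 = {B, C, D, F}, so the common attributes are not a superkey of either fragment. The join is lossy.

No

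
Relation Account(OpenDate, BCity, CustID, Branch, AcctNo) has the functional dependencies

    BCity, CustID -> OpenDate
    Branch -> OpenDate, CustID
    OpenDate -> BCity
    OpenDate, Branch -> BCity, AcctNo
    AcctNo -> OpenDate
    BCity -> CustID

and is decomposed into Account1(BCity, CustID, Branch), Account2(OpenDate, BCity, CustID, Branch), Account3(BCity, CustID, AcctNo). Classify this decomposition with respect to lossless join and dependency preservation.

Lossless test (chase): Rows 1 and 2 agree on BCity, CustID; apply BCity, CustID→OpenDate and equate their OpenDate entries. Rows 1 and 3 agree on BCity, CustID; apply BCity, CustID→OpenDate and equate their OpenDate entries. Rows 1 and 2 agree on OpenDate, Branch; apply OpenDate, Branch→BCity, AcctNo and equate their BCity, AcctNo entries. No row becomes fully distinguished — the join is lossy.
Dependency preservation: the restricted closure of {OpenDate, Branch} across the fragments never reaches {BCity, AcctNo}, so OpenDate, Branch → BCity, AcctNo cannot be enforced without a join — not preserved.

lossy and not dependency-preserving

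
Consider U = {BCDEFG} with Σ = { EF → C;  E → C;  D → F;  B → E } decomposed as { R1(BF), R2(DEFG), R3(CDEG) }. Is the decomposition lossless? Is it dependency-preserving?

lossy and not dependency-preserving

Lossless test (chase): Rows 2 and 3 agree on E; apply E→C and equate their C entries. Rows 2 and 3 agree on D; apply D→F and equate their F entries. No row becomes fully distinguished — the join is lossy.
Dependency preservation: the restricted closure of {B} across the fragments never reaches {E}, so B → E cannot be enforced without a join — not preserved.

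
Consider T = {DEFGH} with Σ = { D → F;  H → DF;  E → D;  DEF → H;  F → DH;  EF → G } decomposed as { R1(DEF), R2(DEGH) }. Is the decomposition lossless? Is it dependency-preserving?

Lossless test: (DE)⁺ = {DEFGH}, which contains all of one fragment — lossless.
Dependency preservation: H → DF; DEF → H; F → DH; EF → G are not contained in any single fragment, but the restricted closure of each left-hand side across the fragments still reaches the right-hand side; the remaining FDs each lie inside some fragment. All dependencies are preserved.

lossless and dependency-preserving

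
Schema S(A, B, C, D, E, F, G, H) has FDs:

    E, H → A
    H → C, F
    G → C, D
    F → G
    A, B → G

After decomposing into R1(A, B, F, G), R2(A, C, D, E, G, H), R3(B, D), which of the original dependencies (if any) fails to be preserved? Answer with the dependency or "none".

H → C, F

Check H → C, F: no single fragment contains all of {C, F, H}, and the restricted closure of {H} across the fragments never reaches {C, F}.
E, H → A is preserved.
G → C, D is preserved.
F → G is preserved.
A, B → G is preserved.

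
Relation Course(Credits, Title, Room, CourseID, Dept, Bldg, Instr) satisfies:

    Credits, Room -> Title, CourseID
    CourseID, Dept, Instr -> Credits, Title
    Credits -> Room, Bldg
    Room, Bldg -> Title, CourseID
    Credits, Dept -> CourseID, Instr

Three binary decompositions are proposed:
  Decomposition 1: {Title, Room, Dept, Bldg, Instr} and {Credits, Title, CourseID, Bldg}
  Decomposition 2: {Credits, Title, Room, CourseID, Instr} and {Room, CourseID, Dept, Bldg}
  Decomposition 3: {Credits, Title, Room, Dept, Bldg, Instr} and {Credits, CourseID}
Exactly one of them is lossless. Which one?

Decomposition 3

Decomposition 1: common = {Title, Bldg}, closure = {Title, Bldg} → lossy.
Decomposition 2: common = {Room, CourseID}, closure = {Room, CourseID} → lossy.
Decomposition 3: common = {Credits}, closure = {Credits, Title, Room, CourseID, Bldg} → lossless.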